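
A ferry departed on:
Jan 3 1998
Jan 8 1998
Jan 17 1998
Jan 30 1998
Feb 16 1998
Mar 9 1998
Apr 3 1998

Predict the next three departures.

Gaps: 5, 9, 13, 17, 21, 25 days — each gap is 4 larger than the previous one.
Next gap: 29 days. Apr 3 1998 + 29 days = May 2 1998.
Next gap: 33 days. May 2 1998 + 33 days = Jun 4 1998.
Next gap: 37 days. Jun 4 1998 + 37 days = Jul 11 1998.

May 2 1998, Jun 4 1998, Jul 11 1998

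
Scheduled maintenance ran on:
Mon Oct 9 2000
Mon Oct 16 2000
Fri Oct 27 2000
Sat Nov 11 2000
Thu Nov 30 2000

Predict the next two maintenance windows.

Sat Dec 23 2000, Fri Jan 19 2001

Gaps: 7, 11, 15, 19 days — each gap is 4 larger than the previous one.
Next gap: 23 days. Thu Nov 30 2000 + 23 days = Sat Dec 23 2000.
Next gap: 27 days. Sat Dec 23 2000 + 27 days = Fri Jan 19 2001.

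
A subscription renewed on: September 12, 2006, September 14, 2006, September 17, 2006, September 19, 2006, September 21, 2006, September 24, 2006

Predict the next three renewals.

September 26, 2006; September 28, 2006; October 1, 2006

The gap pattern 2, 3, 2, 2, 3 repeats every 3 events.
These are the Tuesdays, Thursdays and Sundays of each week.
Next Tuesday: September 26, 2006.
The following Thursday is September 28, 2006.
Next Sunday: October 1, 2006.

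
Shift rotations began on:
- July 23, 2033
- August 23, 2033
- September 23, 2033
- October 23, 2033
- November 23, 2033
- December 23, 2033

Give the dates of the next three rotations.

Each date is the 23rd; the gaps (31, 31, 30, 31, 30) track the month lengths.
The rule is the 23rd of each month.
Next: January 2034 → January 23, 2034.
February 2034: February 23, 2034.
March 2034: March 23, 2034.

January 23, 2034; February 23, 2034; March 23, 2034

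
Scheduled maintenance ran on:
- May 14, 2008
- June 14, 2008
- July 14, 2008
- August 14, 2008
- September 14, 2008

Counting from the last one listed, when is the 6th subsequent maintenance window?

March 14, 2009

Gaps: 31, 30, 31, 31 days — not constant. Every event is on the 14th of the month.
Pattern: the 14th of each month.
Next: October 2008 → October 14, 2008.
November 2008: November 14, 2008.
Next: December 2008 → December 14, 2008.
January 2009: January 14, 2009.
February 2009: February 14, 2009.
Next: March 2009 → March 14, 2009.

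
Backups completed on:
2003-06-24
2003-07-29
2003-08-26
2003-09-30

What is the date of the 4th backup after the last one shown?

2004-01-27

All Tuesdays; the gaps (35, 28, 35) vary with month length.
This is the last Tuesday of each month.
Last Tuesday of October 2003: 2003-10-28.
Last Tuesday of November 2003: 2003-11-25.
Last Tuesday of December 2003: 2003-12-30.
Last Tuesday of January 2004: 2004-01-27.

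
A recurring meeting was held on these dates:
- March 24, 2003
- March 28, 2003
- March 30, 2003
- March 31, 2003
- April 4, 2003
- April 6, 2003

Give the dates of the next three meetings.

April 7, 2003; April 11, 2003; April 13, 2003

Every event lands on a Monday or Friday or Sunday (gaps cycle 4, 2, 1, 4, 2).
So the schedule is: every Monday, Friday and Sunday.
Next Monday: April 7, 2003.
The following Friday is April 11, 2003.
The following Sunday is April 13, 2003.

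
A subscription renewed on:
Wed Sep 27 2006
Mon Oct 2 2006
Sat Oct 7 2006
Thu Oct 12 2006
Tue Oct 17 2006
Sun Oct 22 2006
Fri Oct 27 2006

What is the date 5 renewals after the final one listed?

Tue Nov 21 2006

Every event comes 5 days after the last (5, 5, 5, 5, 5, 5).
Fri Oct 27 2006 + 5 days = Wed Nov 1 2006.
Wed Nov 1 2006 + 5 days = Mon Nov 6 2006.
Mon Nov 6 2006 + 5 days = Sat Nov 11 2006.
Sat Nov 11 2006 + 5 days = Thu Nov 16 2006.
Thu Nov 16 2006 + 5 days = Tue Nov 21 2006.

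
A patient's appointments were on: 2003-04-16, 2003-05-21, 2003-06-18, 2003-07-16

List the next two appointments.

2003-08-20, 2003-09-17

All dates are Wednesdays, 35, 28, 28 days apart.
Specifically, the 3rd Wednesday of each month.
August 2003 — 3rd Wednesday is 2003-08-20.
September 2003 — 3rd Wednesday is 2003-09-17.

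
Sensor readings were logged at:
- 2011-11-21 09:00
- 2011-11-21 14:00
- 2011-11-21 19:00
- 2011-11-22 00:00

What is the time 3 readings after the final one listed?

2011-11-22 15:00

Gaps: 5, 5, 5 hours — each event is 5 hours after the previous one.
2011-11-22 00:00 + 5 h = 2011-11-22 05:00.
2011-11-22 05:00 + 5 h = 2011-11-22 10:00.
2011-11-22 10:00 + 5 h = 2011-11-22 15:00.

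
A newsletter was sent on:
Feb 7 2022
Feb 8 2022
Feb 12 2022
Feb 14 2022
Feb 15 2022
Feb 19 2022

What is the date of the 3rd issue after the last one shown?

Feb 26 2022

Gaps: 1, 4, 2, 1, 4 days — not constant, but cyclic with period 3.
The events fall on every Monday, Tuesday and Saturday.
Next Monday: Feb 21 2022.
Next Tuesday: Feb 22 2022.
Next Saturday: Feb 26 2022.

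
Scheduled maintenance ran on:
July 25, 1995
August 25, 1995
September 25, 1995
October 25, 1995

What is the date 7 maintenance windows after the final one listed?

Gaps: 31, 31, 30 days — not constant. Every event is on the 25th of the month.
Pattern: the 25th of each month.
Next: November 1995 → November 25, 1995.
Next: December 1995 → December 25, 1995.
January 1996: January 25, 1996.
February 1996: February 25, 1996.
March 1996: March 25, 1996.
Next: April 1996 → April 25, 1996.
Next: May 1996 → May 25, 1996.

May 25, 1996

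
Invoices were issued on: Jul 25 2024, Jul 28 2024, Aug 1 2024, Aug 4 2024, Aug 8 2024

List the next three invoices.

Aug 11 2024, Aug 15 2024, Aug 18 2024

The gap pattern 3, 4, 3, 4 repeats every 2 events.
These are the Thursdays and Sundays of each week.
Next Sunday: Aug 11 2024.
The following Thursday is Aug 15 2024.
The following Sunday is Aug 18 2024.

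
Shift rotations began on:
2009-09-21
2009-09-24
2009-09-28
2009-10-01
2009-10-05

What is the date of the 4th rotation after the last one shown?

The gap pattern 3, 4, 3, 4 repeats every 2 events.
These are the Mondays and Thursdays of each week.
The following Thursday is 2009-10-08.
The following Monday is 2009-10-12.
Next Thursday: 2009-10-15.
The following Monday is 2009-10-19.

2009-10-19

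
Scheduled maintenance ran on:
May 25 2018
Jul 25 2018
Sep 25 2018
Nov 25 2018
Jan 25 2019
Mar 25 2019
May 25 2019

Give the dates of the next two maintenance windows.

Jul 25 2019, Sep 25 2019

Each date is the 25th; the gaps (61, 62, 61, 61, 59, 61) track the month lengths.
The rule is the 25th of every 2 months.
Next: July 2019 → Jul 25 2019.
September 2019: Sep 25 2019.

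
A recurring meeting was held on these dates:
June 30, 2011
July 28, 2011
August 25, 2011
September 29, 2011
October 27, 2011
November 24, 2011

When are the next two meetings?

December 29, 2011; January 26, 2012

Every date is a Thursday; gaps 28, 28, 35, 28, 28 days.
Each is the last Thursday of its month (at least one falls on the 29th or later, ruling out '4th Thursday').
Last Thursday of December 2011: December 29, 2011.
January 2012 ends with Thursday January 26, 2012.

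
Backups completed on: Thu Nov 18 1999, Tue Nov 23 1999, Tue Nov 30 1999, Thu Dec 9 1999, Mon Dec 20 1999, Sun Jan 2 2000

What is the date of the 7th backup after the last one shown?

The spacing grows by 2 each time: 5, 7, 9, 11, 13 days.
Next gap: 15 days. Sun Jan 2 2000 + 15 days = Mon Jan 17 2000.
Next gap: 17 days. Mon Jan 17 2000 + 17 days = Thu Feb 3 2000.
Next gap: 19 days. Thu Feb 3 2000 + 19 days = Tue Feb 22 2000.
Next gap: 21 days. Tue Feb 22 2000 + 21 days = Tue Mar 14 2000.
Next gap: 23 days. Tue Mar 14 2000 + 23 days = Thu Apr 6 2000.
Next gap: 25 days. Thu Apr 6 2000 + 25 days = Mon May 1 2000.
Next gap: 27 days. Mon May 1 2000 + 27 days = Sun May 28 2000.

Sun May 28 2000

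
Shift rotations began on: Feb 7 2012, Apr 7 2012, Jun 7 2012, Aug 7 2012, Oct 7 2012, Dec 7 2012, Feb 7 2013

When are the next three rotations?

Each date is the 7th; the gaps (60, 61, 61, 61, 61, 62) track the month lengths.
The rule is the 7th of every 2 months.
April 2013: Apr 7 2013.
Next: June 2013 → Jun 7 2013.
Next: August 2013 → Aug 7 2013.

Apr 7 2013, Jun 7 2013, Aug 7 2013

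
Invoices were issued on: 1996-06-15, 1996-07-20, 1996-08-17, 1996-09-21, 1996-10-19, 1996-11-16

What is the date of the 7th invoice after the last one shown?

1997-06-21

All dates are Saturdays, 35, 28, 35, 28, 28 days apart.
Specifically, the 3rd Saturday of each month.
3rd Saturday of December 1996: 1996-12-21.
January 1997 — 3rd Saturday is 1997-01-18.
3rd Saturday of February 1997: 1997-02-15.
March 1997 — 3rd Saturday is 1997-03-15.
April 1997 — 3rd Saturday is 1997-04-19.
3rd Saturday of May 1997: 1997-05-17.
June 1997 — 3rd Saturday is 1997-06-21.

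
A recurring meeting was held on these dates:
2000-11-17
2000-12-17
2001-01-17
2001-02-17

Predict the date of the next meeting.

Gaps: 30, 31, 31 days — not constant. Every event is on the 17th of the month.
Pattern: the 17th of each month.
March 2001: 2001-03-17.

2001-03-17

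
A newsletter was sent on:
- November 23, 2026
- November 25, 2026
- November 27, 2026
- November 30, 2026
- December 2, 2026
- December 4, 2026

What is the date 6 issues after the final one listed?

The gap pattern 2, 2, 3, 2, 2 repeats every 3 events.
These are the Mondays, Wednesdays and Fridays of each week.
Next Monday: December 7, 2026.
The following Wednesday is December 9, 2026.
Next Friday: December 11, 2026.
The following Monday is December 14, 2026.
Next Wednesday: December 16, 2026.
Next Friday: December 18, 2026.

December 18, 2026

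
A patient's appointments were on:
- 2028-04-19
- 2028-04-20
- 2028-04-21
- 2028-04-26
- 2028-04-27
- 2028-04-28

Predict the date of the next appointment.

2028-05-03

Gaps: 1, 1, 5, 1, 1 days — not constant, but cyclic with period 3.
The events fall on every Wednesday, Thursday and Friday.
Next Wednesday: 2028-05-03.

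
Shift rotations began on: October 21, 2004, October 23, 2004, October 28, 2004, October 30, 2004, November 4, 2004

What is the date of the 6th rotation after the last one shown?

Gaps: 2, 5, 2, 5 days — not constant, but cyclic with period 2.
The events fall on every Thursday and Saturday.
The following Saturday is November 6, 2004.
Next Thursday: November 11, 2004.
The following Saturday is November 13, 2004.
Next Thursday: November 18, 2004.
The following Saturday is November 20, 2004.
The following Thursday is November 25, 2004.

November 25, 2004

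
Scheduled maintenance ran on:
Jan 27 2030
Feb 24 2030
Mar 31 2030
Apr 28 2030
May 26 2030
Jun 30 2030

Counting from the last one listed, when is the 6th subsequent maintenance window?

All Sundays; the gaps (28, 35, 28, 28, 35) vary with month length.
This is the last Sunday of each month.
July 2030 ends with Sunday Jul 28 2030.
August 2030 ends with Sunday Aug 25 2030.
September 2030 ends with Sunday Sep 29 2030.
October 2030 ends with Sunday Oct 27 2030.
Last Sunday of November 2030: Nov 24 2030.
Last Sunday of December 2030: Dec 29 2030.

Dec 29 2030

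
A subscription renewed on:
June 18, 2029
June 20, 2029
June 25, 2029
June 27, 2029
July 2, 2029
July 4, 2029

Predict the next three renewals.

July 9, 2029; July 11, 2029; July 16, 2029

Every event lands on a Monday or Wednesday (gaps cycle 2, 5, 2, 5, 2).
So the schedule is: every Monday and Wednesday.
The following Monday is July 9, 2029.
The following Wednesday is July 11, 2029.
The following Monday is July 16, 2029.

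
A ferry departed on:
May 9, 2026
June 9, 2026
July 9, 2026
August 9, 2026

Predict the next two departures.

Each date is the 9th; the gaps (31, 30, 31) track the month lengths.
The rule is the 9th of each month.
Next: September 2026 → September 9, 2026.
October 2026: October 9, 2026.

September 9, 2026; October 9, 2026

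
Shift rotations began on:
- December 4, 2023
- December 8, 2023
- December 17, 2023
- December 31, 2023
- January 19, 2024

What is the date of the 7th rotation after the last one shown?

October 18, 2024

Intervals are 4, 9, 14, 19 days — an arithmetic progression with common difference 5.
Next gap: 24 days. January 19, 2024 + 24 days = February 12, 2024.
Next gap: 29 days. February 12, 2024 + 29 days = March 12, 2024.
Next gap: 34 days. March 12, 2024 + 34 days = April 15, 2024.
Next gap: 39 days. April 15, 2024 + 39 days = May 24, 2024.
Next gap: 44 days. May 24, 2024 + 44 days = July 7, 2024.
Next gap: 49 days. July 7, 2024 + 49 days = August 25, 2024.
Next gap: 54 days. August 25, 2024 + 54 days = October 18, 2024.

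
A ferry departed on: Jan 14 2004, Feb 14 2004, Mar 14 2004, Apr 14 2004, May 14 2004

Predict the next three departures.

Gaps: 31, 29, 31, 30 days — not constant. Every event is on the 14th of the month.
Pattern: the 14th of each month.
June 2004: Jun 14 2004.
July 2004: Jul 14 2004.
August 2004: Aug 14 2004.

Jun 14 2004, Jul 14 2004, Aug 14 2004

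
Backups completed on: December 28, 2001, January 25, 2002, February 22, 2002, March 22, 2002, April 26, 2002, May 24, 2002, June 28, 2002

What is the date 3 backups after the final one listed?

September 27, 2002

All dates are Fridays, 28, 28, 28, 35, 28, 35 days apart.
Specifically, the 4th Friday of each month.
4th Friday of July 2002: July 26, 2002.
August 2002 — 4th Friday is August 23, 2002.
4th Friday of September 2002: September 27, 2002.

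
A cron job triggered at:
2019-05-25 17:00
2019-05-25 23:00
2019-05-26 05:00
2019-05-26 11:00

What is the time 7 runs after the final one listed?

2019-05-28 05:00

Spacing: 6, 6, 6 h — constant 6 h.
2019-05-26 11:00 + 6 h = 2019-05-26 17:00.
2019-05-26 17:00 + 6 h = 2019-05-26 23:00.
2019-05-26 23:00 + 6 h = 2019-05-27 05:00.
2019-05-27 05:00 + 6 h = 2019-05-27 11:00.
2019-05-27 11:00 + 6 h = 2019-05-27 17:00.
2019-05-27 17:00 + 6 h = 2019-05-27 23:00.
2019-05-27 23:00 + 6 h = 2019-05-28 05:00.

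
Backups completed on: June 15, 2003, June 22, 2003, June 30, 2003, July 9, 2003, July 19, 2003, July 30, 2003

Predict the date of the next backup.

August 11, 2003

Gaps: 7, 8, 9, 10, 11 days — each gap is 1 larger than the previous one.
Next gap: 12 days. July 30, 2003 + 12 days = August 11, 2003.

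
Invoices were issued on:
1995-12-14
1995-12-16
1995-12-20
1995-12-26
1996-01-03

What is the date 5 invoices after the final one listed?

1996-03-13

Gaps: 2, 4, 6, 8 days — each gap is 2 larger than the previous one.
Next gap: 10 days. 1996-01-03 + 10 days = 1996-01-13.
Next gap: 12 days. 1996-01-13 + 12 days = 1996-01-25.
Next gap: 14 days. 1996-01-25 + 14 days = 1996-02-08.
Next gap: 16 days. 1996-02-08 + 16 days = 1996-02-24.
Next gap: 18 days. 1996-02-24 + 18 days = 1996-03-13.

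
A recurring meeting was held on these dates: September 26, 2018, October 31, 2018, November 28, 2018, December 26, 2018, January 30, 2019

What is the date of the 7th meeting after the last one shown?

Every date is a Wednesday; gaps 35, 28, 28, 35 days.
Each is the last Wednesday of its month (at least one falls on the 29th or later, ruling out '4th Wednesday').
Last Wednesday of February 2019: February 27, 2019.
March 2019 ends with Wednesday March 27, 2019.
Last Wednesday of April 2019: April 24, 2019.
Last Wednesday of May 2019: May 29, 2019.
Last Wednesday of June 2019: June 26, 2019.
July 2019 ends with Wednesday July 31, 2019.
August 2019 ends with Wednesday August 28, 2019.

August 28, 2019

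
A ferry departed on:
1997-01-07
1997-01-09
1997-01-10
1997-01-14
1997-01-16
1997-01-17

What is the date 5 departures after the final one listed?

Gaps: 2, 1, 4, 2, 1 days — not constant, but cyclic with period 3.
The events fall on every Tuesday, Thursday and Friday.
Next Tuesday: 1997-01-21.
Next Thursday: 1997-01-23.
The following Friday is 1997-01-24.
Next Tuesday: 1997-01-28.
The following Thursday is 1997-01-30.

1997-01-30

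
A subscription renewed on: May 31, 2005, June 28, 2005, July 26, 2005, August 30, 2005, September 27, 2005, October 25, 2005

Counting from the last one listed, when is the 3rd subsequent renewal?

January 31, 2006

Every date is a Tuesday; gaps 28, 28, 35, 28, 28 days.
Each is the last Tuesday of its month (at least one falls on the 29th or later, ruling out '4th Tuesday').
Last Tuesday of November 2005: November 29, 2005.
December 2005 ends with Tuesday December 27, 2005.
Last Tuesday of January 2006: January 31, 2006.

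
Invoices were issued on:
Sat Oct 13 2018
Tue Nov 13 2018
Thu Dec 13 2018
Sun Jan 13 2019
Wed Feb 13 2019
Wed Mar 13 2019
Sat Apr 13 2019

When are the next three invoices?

Each date is the 13th; the gaps (31, 30, 31, 31, 28, 31) track the month lengths.
The rule is the 13th of each month.
May 2019: Mon May 13 2019.
June 2019: Thu Jun 13 2019.
July 2019: Sat Jul 13 2019.

Mon May 13 2019, Thu Jun 13 2019, Sat Jul 13 2019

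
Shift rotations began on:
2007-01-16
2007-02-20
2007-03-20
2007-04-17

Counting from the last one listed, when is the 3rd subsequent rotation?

Gaps: 35, 28, 28 days — a mix of 28 and 35. Every date is a Tuesday.
Each is the 3rd Tuesday of its month.
3rd Tuesday of May 2007: 2007-05-15.
June 2007 — 3rd Tuesday is 2007-06-19.
3rd Tuesday of July 2007: 2007-07-17.

2007-07-17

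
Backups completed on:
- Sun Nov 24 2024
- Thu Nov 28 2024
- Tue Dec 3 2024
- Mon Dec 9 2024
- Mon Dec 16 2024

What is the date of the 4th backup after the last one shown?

Thu Jan 23 2025

Intervals are 4, 5, 6, 7 days — an arithmetic progression with common difference 1.
Next gap: 8 days. Mon Dec 16 2024 + 8 days = Tue Dec 24 2024.
Next gap: 9 days. Tue Dec 24 2024 + 9 days = Thu Jan 2 2025.
Next gap: 10 days. Thu Jan 2 2025 + 10 days = Sun Jan 12 2025.
Next gap: 11 days. Sun Jan 12 2025 + 11 days = Thu Jan 23 2025.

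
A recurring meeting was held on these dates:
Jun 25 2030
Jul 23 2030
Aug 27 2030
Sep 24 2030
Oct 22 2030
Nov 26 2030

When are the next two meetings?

Dec 24 2030, Jan 28 2031

All dates are Tuesdays, 28, 35, 28, 28, 35 days apart.
Specifically, the 4th Tuesday of each month.
4th Tuesday of December 2030: Dec 24 2030.
January 2031 — 4th Tuesday is Jan 28 2031.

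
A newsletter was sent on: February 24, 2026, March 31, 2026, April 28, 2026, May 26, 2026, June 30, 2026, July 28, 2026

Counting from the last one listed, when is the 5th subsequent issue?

Every date is a Tuesday; gaps 35, 28, 28, 35, 28 days.
Each is the last Tuesday of its month (at least one falls on the 29th or later, ruling out '4th Tuesday').
August 2026 ends with Tuesday August 25, 2026.
September 2026 ends with Tuesday September 29, 2026.
Last Tuesday of October 2026: October 27, 2026.
November 2026 ends with Tuesday November 24, 2026.
Last Tuesday of December 2026: December 29, 2026.

December 29, 2026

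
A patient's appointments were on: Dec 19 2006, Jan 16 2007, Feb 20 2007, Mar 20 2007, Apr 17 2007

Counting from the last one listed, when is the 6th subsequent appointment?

All dates are Tuesdays, 28, 35, 28, 28 days apart.
Specifically, the 3rd Tuesday of each month.
May 2007 — 3rd Tuesday is May 15 2007.
3rd Tuesday of June 2007: Jun 19 2007.
3rd Tuesday of July 2007: Jul 17 2007.
3rd Tuesday of August 2007: Aug 21 2007.
September 2007 — 3rd Tuesday is Sep 18 2007.
October 2007 — 3rd Tuesday is Oct 16 2007.

Oct 16 2007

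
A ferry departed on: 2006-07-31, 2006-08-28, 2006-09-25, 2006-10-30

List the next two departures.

Every date is a Monday; gaps 28, 28, 35 days.
Each is the last Monday of its month (at least one falls on the 29th or later, ruling out '4th Monday').
November 2006 ends with Monday 2006-11-27.
Last Monday of December 2006: 2006-12-25.

2006-11-27, 2006-12-25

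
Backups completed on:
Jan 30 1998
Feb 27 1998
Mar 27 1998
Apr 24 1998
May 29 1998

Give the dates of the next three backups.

Jun 26 1998, Jul 31 1998, Aug 28 1998

These are Fridays with 28, 28, 28, 35-day gaps.
Each is the final Friday of its month — Jan 30 1998 is past the 28th, so '4th Friday' doesn't fit.
June 1998 ends with Friday Jun 26 1998.
July 1998 ends with Friday Jul 31 1998.
Last Friday of August 1998: Aug 28 1998.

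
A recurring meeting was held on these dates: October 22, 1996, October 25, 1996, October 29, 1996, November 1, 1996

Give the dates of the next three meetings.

Every event lands on a Tuesday or Friday (gaps cycle 3, 4, 3).
So the schedule is: every Tuesday and Friday.
Next Tuesday: November 5, 1996.
Next Friday: November 8, 1996.
The following Tuesday is November 12, 1996.

November 5, 1996; November 8, 1996; November 12, 1996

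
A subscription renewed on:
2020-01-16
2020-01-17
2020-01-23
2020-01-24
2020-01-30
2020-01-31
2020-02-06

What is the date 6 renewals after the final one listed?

2020-02-27

Gaps: 1, 6, 1, 6, 1, 6 days — not constant, but cyclic with period 2.
The events fall on every Thursday and Friday.
The following Friday is 2020-02-07.
The following Thursday is 2020-02-13.
Next Friday: 2020-02-14.
Next Thursday: 2020-02-20.
Next Friday: 2020-02-21.
Next Thursday: 2020-02-27.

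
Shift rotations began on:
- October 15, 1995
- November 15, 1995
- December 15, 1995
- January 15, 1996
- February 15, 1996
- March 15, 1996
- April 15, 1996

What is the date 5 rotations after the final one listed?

Each date is the 15th; the gaps (31, 30, 31, 31, 29, 31) track the month lengths.
The rule is the 15th of each month.
May 1996: May 15, 1996.
Next: June 1996 → June 15, 1996.
July 1996: July 15, 1996.
August 1996: August 15, 1996.
September 1996: September 15, 1996.

September 15, 1996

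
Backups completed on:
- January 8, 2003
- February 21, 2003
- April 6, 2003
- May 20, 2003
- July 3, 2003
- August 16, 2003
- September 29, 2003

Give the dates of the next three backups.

November 12, 2003; December 26, 2003; February 8, 2004

Gaps between consecutive events: 44, 44, 44, 44, 44, 44 days — a constant 44-day interval.
September 29, 2003 + 44 days = November 12, 2003.
November 12, 2003 + 44 days = December 26, 2003.
December 26, 2003 + 44 days = February 8, 2004.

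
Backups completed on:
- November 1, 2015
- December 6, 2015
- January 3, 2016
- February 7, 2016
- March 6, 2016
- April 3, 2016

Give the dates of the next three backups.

May 1, 2016; June 5, 2016; July 3, 2016

These are Sundays at 28- or 35-day spacing (35, 28, 35, 28, 28).
The pattern: 1st Sunday of the month.
May 2016 — 1st Sunday is May 1, 2016.
1st Sunday of June 2016: June 5, 2016.
1st Sunday of July 2016: July 3, 2016.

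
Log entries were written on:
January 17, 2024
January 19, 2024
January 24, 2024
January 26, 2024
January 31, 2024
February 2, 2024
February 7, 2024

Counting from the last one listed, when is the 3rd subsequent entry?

February 16, 2024

The gap pattern 2, 5, 2, 5, 2, 5 repeats every 2 events.
These are the Wednesdays and Fridays of each week.
Next Friday: February 9, 2024.
The following Wednesday is February 14, 2024.
The following Friday is February 16, 2024.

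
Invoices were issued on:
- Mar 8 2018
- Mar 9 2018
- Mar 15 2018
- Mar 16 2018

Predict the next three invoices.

Gaps: 1, 6, 1 days — not constant, but cyclic with period 2.
The events fall on every Thursday and Friday.
Next Thursday: Mar 22 2018.
Next Friday: Mar 23 2018.
Next Thursday: Mar 29 2018.

Mar 22 2018, Mar 23 2018, Mar 29 2018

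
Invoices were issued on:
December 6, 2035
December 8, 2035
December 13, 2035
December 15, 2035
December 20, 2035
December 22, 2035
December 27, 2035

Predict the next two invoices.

December 29, 2035; January 3, 2036

Every event lands on a Thursday or Saturday (gaps cycle 2, 5, 2, 5, 2, 5).
So the schedule is: every Thursday and Saturday.
The following Saturday is December 29, 2035.
The following Thursday is January 3, 2036.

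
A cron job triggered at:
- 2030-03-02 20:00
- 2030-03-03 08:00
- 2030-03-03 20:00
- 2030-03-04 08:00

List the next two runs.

Spacing: 12, 12, 12 h — constant 12 h.
2030-03-04 08:00 + 12 h = 2030-03-04 20:00.
2030-03-04 20:00 + 12 h = 2030-03-05 08:00.

2030-03-04 20:00, 2030-03-05 08:00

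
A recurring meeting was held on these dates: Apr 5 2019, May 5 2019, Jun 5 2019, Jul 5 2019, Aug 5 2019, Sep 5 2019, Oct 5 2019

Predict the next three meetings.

Each date is the 5th; the gaps (30, 31, 30, 31, 31, 30) track the month lengths.
The rule is the 5th of each month.
November 2019: Nov 5 2019.
December 2019: Dec 5 2019.
Next: January 2020 → Jan 5 2020.

Nov 5 2019, Dec 5 2019, Jan 5 2020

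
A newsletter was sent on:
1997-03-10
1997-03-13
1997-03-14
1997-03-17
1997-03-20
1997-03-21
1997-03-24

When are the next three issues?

1997-03-27, 1997-03-28, 1997-03-31

Gaps: 3, 1, 3, 3, 1, 3 days — not constant, but cyclic with period 3.
The events fall on every Monday, Thursday and Friday.
The following Thursday is 1997-03-27.
Next Friday: 1997-03-28.
Next Monday: 1997-03-31.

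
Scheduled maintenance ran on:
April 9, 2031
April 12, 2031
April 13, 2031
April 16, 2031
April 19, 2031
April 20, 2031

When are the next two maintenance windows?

Gaps: 3, 1, 3, 3, 1 days — not constant, but cyclic with period 3.
The events fall on every Wednesday, Saturday and Sunday.
Next Wednesday: April 23, 2031.
Next Saturday: April 26, 2031.

April 23, 2031; April 26, 2031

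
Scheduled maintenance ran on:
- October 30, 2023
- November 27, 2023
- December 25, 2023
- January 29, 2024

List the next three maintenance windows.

February 26, 2024; March 25, 2024; April 29, 2024

These are Mondays with 28, 28, 35-day gaps.
Each is the final Monday of its month — October 30, 2023 is past the 28th, so '4th Monday' doesn't fit.
February 2024 ends with Monday February 26, 2024.
Last Monday of March 2024: March 25, 2024.
Last Monday of April 2024: April 29, 2024.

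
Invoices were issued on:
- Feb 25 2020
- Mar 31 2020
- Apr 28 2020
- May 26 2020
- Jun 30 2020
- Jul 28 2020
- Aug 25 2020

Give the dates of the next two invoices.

Sep 29 2020, Oct 27 2020

These are Tuesdays with 35, 28, 28, 35, 28, 28-day gaps.
Each is the final Tuesday of its month — Mar 31 2020 is past the 28th, so '4th Tuesday' doesn't fit.
September 2020 ends with Tuesday Sep 29 2020.
Last Tuesday of October 2020: Oct 27 2020.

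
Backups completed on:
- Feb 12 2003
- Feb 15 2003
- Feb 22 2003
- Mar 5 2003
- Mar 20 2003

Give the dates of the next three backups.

Gaps: 3, 7, 11, 15 days — each gap is 4 larger than the previous one.
Next gap: 19 days. Mar 20 2003 + 19 days = Apr 8 2003.
Next gap: 23 days. Apr 8 2003 + 23 days = May 1 2003.
Next gap: 27 days. May 1 2003 + 27 days = May 28 2003.

Apr 8 2003, May 1 2003, May 28 2003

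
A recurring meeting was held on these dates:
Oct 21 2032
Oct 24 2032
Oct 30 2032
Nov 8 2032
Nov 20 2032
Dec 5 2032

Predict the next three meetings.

Intervals are 3, 6, 9, 12, 15 days — an arithmetic progression with common difference 3.
Next gap: 18 days. Dec 5 2032 + 18 days = Dec 23 2032.
Next gap: 21 days. Dec 23 2032 + 21 days = Jan 13 2033.
Next gap: 24 days. Jan 13 2033 + 24 days = Feb 6 2033.

Dec 23 2032, Jan 13 2033, Feb 6 2033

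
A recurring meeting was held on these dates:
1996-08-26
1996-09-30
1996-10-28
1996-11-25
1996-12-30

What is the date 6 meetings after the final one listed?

These are Mondays with 35, 28, 28, 35-day gaps.
Each is the final Monday of its month — 1996-09-30 is past the 28th, so '4th Monday' doesn't fit.
Last Monday of January 1997: 1997-01-27.
February 1997 ends with Monday 1997-02-24.
Last Monday of March 1997: 1997-03-31.
April 1997 ends with Monday 1997-04-28.
Last Monday of May 1997: 1997-05-26.
June 1997 ends with Monday 1997-06-30.

1997-06-30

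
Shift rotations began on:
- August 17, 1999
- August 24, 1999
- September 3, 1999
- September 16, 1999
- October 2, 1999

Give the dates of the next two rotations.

October 21, 1999; November 12, 1999

The spacing grows by 3 each time: 7, 10, 13, 16 days.
Next gap: 19 days. October 2, 1999 + 19 days = October 21, 1999.
Next gap: 22 days. October 21, 1999 + 22 days = November 12, 1999.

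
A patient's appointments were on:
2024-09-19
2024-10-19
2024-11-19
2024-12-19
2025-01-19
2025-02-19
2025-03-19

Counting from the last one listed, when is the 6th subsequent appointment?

Each date is the 19th; the gaps (30, 31, 30, 31, 31, 28) track the month lengths.
The rule is the 19th of each month.
April 2025: 2025-04-19.
May 2025: 2025-05-19.
Next: June 2025 → 2025-06-19.
July 2025: 2025-07-19.
August 2025: 2025-08-19.
September 2025: 2025-09-19.

2025-09-19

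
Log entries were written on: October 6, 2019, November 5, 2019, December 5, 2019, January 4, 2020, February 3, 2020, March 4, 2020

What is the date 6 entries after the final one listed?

Every event comes 30 days after the last (30, 30, 30, 30, 30).
March 4, 2020 + 30 days = April 3, 2020.
April 3, 2020 + 30 days = May 3, 2020.
May 3, 2020 + 30 days = June 2, 2020.
June 2, 2020 + 30 days = July 2, 2020.
July 2, 2020 + 30 days = August 1, 2020.
August 1, 2020 + 30 days = August 31, 2020.

August 31, 2020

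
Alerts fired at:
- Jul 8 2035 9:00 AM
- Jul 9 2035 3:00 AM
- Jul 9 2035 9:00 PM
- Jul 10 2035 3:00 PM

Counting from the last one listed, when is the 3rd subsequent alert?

Gaps: 18, 18, 18 hours — each event is 18 hours after the previous one.
Jul 10 2035 3:00 PM + 18 h = Jul 11 2035 9:00 AM.
Jul 11 2035 9:00 AM + 18 h = Jul 12 2035 3:00 AM.
Jul 12 2035 3:00 AM + 18 h = Jul 12 2035 9:00 PM.

Jul 12 2035 9:00 PM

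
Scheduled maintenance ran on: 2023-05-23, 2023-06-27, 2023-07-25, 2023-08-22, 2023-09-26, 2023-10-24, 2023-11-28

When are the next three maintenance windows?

All dates are Tuesdays, 35, 28, 28, 35, 28, 35 days apart.
Specifically, the 4th Tuesday of each month.
4th Tuesday of December 2023: 2023-12-26.
4th Tuesday of January 2024: 2024-01-23.
February 2024 — 4th Tuesday is 2024-02-27.

2023-12-26, 2024-01-23, 2024-02-27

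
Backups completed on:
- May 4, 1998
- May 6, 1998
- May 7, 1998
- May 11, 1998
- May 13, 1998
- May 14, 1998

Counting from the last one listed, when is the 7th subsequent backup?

June 1, 1998

Every event lands on a Monday or Wednesday or Thursday (gaps cycle 2, 1, 4, 2, 1).
So the schedule is: every Monday, Wednesday and Thursday.
Next Monday: May 18, 1998.
Next Wednesday: May 20, 1998.
Next Thursday: May 21, 1998.
Next Monday: May 25, 1998.
The following Wednesday is May 27, 1998.
Next Thursday: May 28, 1998.
The following Monday is June 1, 1998.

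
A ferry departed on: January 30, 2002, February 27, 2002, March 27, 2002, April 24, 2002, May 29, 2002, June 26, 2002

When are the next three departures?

All Wednesdays; the gaps (28, 28, 28, 35, 28) vary with month length.
This is the last Wednesday of each month.
Last Wednesday of July 2002: July 31, 2002.
August 2002 ends with Wednesday August 28, 2002.
Last Wednesday of September 2002: September 25, 2002.

July 31, 2002; August 28, 2002; September 25, 2002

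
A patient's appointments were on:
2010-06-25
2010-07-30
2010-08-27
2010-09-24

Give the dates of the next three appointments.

2010-10-29, 2010-11-26, 2010-12-31

Every date is a Friday; gaps 35, 28, 28 days.
Each is the last Friday of its month (at least one falls on the 29th or later, ruling out '4th Friday').
October 2010 ends with Friday 2010-10-29.
November 2010 ends with Friday 2010-11-26.
Last Friday of December 2010: 2010-12-31.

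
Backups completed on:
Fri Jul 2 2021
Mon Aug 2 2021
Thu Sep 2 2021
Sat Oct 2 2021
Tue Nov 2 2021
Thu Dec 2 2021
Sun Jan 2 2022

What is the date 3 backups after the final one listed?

Sat Apr 2 2022

Each date is the 2nd; the gaps (31, 31, 30, 31, 30, 31) track the month lengths.
The rule is the 2nd of each month.
February 2022: Wed Feb 2 2022.
Next: March 2022 → Wed Mar 2 2022.
Next: April 2022 → Sat Apr 2 2022.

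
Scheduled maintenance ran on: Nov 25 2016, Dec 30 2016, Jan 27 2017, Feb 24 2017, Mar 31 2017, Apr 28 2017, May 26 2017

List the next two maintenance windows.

Every date is a Friday; gaps 35, 28, 28, 35, 28, 28 days.
Each is the last Friday of its month (at least one falls on the 29th or later, ruling out '4th Friday').
Last Friday of June 2017: Jun 30 2017.
Last Friday of July 2017: Jul 28 2017.

Jun 30 2017, Jul 28 2017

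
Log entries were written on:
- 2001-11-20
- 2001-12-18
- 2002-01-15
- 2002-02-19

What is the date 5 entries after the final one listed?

2002-07-16

All dates are Tuesdays, 28, 28, 35 days apart.
Specifically, the 3rd Tuesday of each month.
March 2002 — 3rd Tuesday is 2002-03-19.
April 2002 — 3rd Tuesday is 2002-04-16.
3rd Tuesday of May 2002: 2002-05-21.
June 2002 — 3rd Tuesday is 2002-06-18.
3rd Tuesday of July 2002: 2002-07-16.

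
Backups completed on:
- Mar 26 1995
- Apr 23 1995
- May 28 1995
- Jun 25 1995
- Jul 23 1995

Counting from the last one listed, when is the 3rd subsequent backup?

Oct 22 1995

All dates are Sundays, 28, 35, 28, 28 days apart.
Specifically, the 4th Sunday of each month.
August 1995 — 4th Sunday is Aug 27 1995.
4th Sunday of September 1995: Sep 24 1995.
October 1995 — 4th Sunday is Oct 22 1995.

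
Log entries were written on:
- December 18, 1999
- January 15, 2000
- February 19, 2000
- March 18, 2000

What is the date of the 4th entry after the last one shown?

July 15, 2000

Gaps: 28, 35, 28 days — a mix of 28 and 35. Every date is a Saturday.
Each is the 3rd Saturday of its month.
3rd Saturday of April 2000: April 15, 2000.
May 2000 — 3rd Saturday is May 20, 2000.
June 2000 — 3rd Saturday is June 17, 2000.
3rd Saturday of July 2000: July 15, 2000.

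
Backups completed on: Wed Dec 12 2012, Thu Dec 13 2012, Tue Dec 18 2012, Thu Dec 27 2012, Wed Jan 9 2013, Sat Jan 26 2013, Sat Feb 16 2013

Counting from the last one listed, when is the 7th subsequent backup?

The spacing grows by 4 each time: 1, 5, 9, 13, 17, 21 days.
Next gap: 25 days. Sat Feb 16 2013 + 25 days = Wed Mar 13 2013.
Next gap: 29 days. Wed Mar 13 2013 + 29 days = Thu Apr 11 2013.
Next gap: 33 days. Thu Apr 11 2013 + 33 days = Tue May 14 2013.
Next gap: 37 days. Tue May 14 2013 + 37 days = Thu Jun 20 2013.
Next gap: 41 days. Thu Jun 20 2013 + 41 days = Wed Jul 31 2013.
Next gap: 45 days. Wed Jul 31 2013 + 45 days = Sat Sep 14 2013.
Next gap: 49 days. Sat Sep 14 2013 + 49 days = Sat Nov 2 2013.

Sat Nov 2 2013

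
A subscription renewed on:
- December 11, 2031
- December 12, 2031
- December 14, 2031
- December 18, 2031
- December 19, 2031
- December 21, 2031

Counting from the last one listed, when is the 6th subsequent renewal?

The gap pattern 1, 2, 4, 1, 2 repeats every 3 events.
These are the Thursdays, Fridays and Sundays of each week.
Next Thursday: December 25, 2031.
The following Friday is December 26, 2031.
Next Sunday: December 28, 2031.
Next Thursday: January 1, 2032.
The following Friday is January 2, 2032.
Next Sunday: January 4, 2032.

January 4, 2032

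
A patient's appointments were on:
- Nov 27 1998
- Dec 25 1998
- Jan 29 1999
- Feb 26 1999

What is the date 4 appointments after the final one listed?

Jun 25 1999

Every date is a Friday; gaps 28, 35, 28 days.
Each is the last Friday of its month (at least one falls on the 29th or later, ruling out '4th Friday').
Last Friday of March 1999: Mar 26 1999.
April 1999 ends with Friday Apr 30 1999.
May 1999 ends with Friday May 28 1999.
Last Friday of June 1999: Jun 25 1999.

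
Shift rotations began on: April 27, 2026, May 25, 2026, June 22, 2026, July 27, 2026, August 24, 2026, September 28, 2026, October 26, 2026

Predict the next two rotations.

November 23, 2026; December 28, 2026

Gaps: 28, 28, 35, 28, 35, 28 days — a mix of 28 and 35. Every date is a Monday.
Each is the 4th Monday of its month.
4th Monday of November 2026: November 23, 2026.
December 2026 — 4th Monday is December 28, 2026.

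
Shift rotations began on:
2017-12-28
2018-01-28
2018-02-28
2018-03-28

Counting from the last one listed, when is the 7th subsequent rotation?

2018-10-28

Each date is the 28th; the gaps (31, 31, 28) track the month lengths.
The rule is the 28th of each month.
April 2018: 2018-04-28.
Next: May 2018 → 2018-05-28.
Next: June 2018 → 2018-06-28.
July 2018: 2018-07-28.
August 2018: 2018-08-28.
Next: September 2018 → 2018-09-28.
Next: October 2018 → 2018-10-28.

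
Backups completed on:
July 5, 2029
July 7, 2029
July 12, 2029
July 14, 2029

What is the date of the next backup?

July 19, 2029

Every event lands on a Thursday or Saturday (gaps cycle 2, 5, 2).
So the schedule is: every Thursday and Saturday.
The following Thursday is July 19, 2029.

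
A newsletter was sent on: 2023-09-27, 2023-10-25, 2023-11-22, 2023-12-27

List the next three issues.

Gaps: 28, 28, 35 days — a mix of 28 and 35. Every date is a Wednesday.
Each is the 4th Wednesday of its month.
4th Wednesday of January 2024: 2024-01-24.
4th Wednesday of February 2024: 2024-02-28.
March 2024 — 4th Wednesday is 2024-03-27.

2024-01-24, 2024-02-28, 2024-03-27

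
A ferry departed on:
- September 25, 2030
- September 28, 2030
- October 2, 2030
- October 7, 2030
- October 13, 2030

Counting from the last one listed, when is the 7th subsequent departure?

December 22, 2030

The spacing grows by 1 each time: 3, 4, 5, 6 days.
Next gap: 7 days. October 13, 2030 + 7 days = October 20, 2030.
Next gap: 8 days. October 20, 2030 + 8 days = October 28, 2030.
Next gap: 9 days. October 28, 2030 + 9 days = November 6, 2030.
Next gap: 10 days. November 6, 2030 + 10 days = November 16, 2030.
Next gap: 11 days. November 16, 2030 + 11 days = November 27, 2030.
Next gap: 12 days. November 27, 2030 + 12 days = December 9, 2030.
Next gap: 13 days. December 9, 2030 + 13 days = December 22, 2030.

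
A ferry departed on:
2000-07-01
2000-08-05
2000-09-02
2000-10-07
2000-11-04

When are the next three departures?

2000-12-02, 2001-01-06, 2001-02-03

Gaps: 35, 28, 35, 28 days — a mix of 28 and 35. Every date is a Saturday.
Each is the 1st Saturday of its month.
December 2000 — 1st Saturday is 2000-12-02.
1st Saturday of January 2001: 2001-01-06.
1st Saturday of February 2001: 2001-02-03.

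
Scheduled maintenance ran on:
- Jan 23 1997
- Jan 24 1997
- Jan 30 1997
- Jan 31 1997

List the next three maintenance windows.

Feb 6 1997, Feb 7 1997, Feb 13 1997

Every event lands on a Thursday or Friday (gaps cycle 1, 6, 1).
So the schedule is: every Thursday and Friday.
The following Thursday is Feb 6 1997.
Next Friday: Feb 7 1997.
The following Thursday is Feb 13 1997.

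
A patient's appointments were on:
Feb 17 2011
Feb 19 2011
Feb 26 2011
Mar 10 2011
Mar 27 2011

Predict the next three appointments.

Apr 18 2011, May 15 2011, Jun 16 2011

Intervals are 2, 7, 12, 17 days — an arithmetic progression with common difference 5.
Next gap: 22 days. Mar 27 2011 + 22 days = Apr 18 2011.
Next gap: 27 days. Apr 18 2011 + 27 days = May 15 2011.
Next gap: 32 days. May 15 2011 + 32 days = Jun 16 2011.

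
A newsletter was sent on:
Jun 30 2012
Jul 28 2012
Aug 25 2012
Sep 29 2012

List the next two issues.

Oct 27 2012, Nov 24 2012

These are Saturdays with 28, 28, 35-day gaps.
Each is the final Saturday of its month — Jun 30 2012 is past the 28th, so '4th Saturday' doesn't fit.
October 2012 ends with Saturday Oct 27 2012.
November 2012 ends with Saturday Nov 24 2012.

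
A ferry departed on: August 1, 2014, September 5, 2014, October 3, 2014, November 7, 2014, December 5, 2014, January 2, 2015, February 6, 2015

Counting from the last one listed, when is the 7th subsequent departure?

September 4, 2015

Gaps: 35, 28, 35, 28, 28, 35 days — a mix of 28 and 35. Every date is a Friday.
Each is the 1st Friday of its month.
1st Friday of March 2015: March 6, 2015.
1st Friday of April 2015: April 3, 2015.
1st Friday of May 2015: May 1, 2015.
1st Friday of June 2015: June 5, 2015.
1st Friday of July 2015: July 3, 2015.
August 2015 — 1st Friday is August 7, 2015.
September 2015 — 1st Friday is September 4, 2015.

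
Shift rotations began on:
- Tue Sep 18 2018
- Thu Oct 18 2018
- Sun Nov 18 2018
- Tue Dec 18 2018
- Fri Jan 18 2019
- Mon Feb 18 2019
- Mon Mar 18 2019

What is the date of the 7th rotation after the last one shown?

Fri Oct 18 2019

Gaps: 30, 31, 30, 31, 31, 28 days — not constant. Every event is on the 18th of the month.
Pattern: the 18th of each month.
April 2019: Thu Apr 18 2019.
May 2019: Sat May 18 2019.
June 2019: Tue Jun 18 2019.
July 2019: Thu Jul 18 2019.
August 2019: Sun Aug 18 2019.
Next: September 2019 → Wed Sep 18 2019.
Next: October 2019 → Fri Oct 18 2019.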